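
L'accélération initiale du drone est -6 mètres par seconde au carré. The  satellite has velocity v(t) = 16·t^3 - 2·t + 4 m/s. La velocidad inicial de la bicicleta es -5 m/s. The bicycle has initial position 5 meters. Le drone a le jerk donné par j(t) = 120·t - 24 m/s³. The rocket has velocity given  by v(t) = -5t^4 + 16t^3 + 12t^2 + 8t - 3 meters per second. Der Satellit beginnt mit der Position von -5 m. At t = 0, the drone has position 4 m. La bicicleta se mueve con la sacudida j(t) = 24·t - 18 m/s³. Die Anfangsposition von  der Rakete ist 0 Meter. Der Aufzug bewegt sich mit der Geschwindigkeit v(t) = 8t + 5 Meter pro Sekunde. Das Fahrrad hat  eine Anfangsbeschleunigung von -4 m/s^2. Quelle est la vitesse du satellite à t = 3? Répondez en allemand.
Aus der Gleichung für die Geschwindigkeit v(t) = 16·t^3 - 2·t + 4, setzen wir t = 3 ein und erhalten v = 430.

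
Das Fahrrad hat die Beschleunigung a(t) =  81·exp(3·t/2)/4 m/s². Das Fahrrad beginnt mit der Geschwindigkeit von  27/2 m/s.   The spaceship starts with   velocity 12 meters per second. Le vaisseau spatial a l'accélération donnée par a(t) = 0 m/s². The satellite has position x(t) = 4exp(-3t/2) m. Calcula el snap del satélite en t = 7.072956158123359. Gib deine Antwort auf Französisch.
En partant de la position x(t) = 4·exp(-3·t/2), nous prenons 4 dérivées. En dérivant la position, nous obtenons la vitesse: v(t) = -6·exp(-3·t/2). En prenant d/dt de v(t), nous trouvons a(t) = 9·exp(-3·t/2). La dérivée de l'accélération donne le jerk: j(t) = -27·exp(-3·t/2)/2. En dérivant le jerk, nous obtenons le snap: s(t) = 81·exp(-3·t/2)/4. En utilisant s(t) = 81·exp(-3·t/2)/4 et en substituant t = 7.072956158123359, nous trouvons s = 0.000499811543479583.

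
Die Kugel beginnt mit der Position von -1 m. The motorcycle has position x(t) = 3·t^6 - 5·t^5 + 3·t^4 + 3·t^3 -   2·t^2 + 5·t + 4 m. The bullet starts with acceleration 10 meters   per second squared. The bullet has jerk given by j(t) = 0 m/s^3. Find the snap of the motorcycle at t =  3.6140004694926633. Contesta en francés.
Nous devons dériver notre équation de la position x(t) = 3·t^6 - 5·t^5 + 3·t^4 + 3·t^3 - 2·t^2 + 5·t + 4 4 fois. En prenant d/dt de x(t), nous trouvons v(t) = 18·t^5 - 25·t^4 + 12·t^3 + 9·t^2 - 4·t + 5. En dérivant la vitesse, nous obtenons l'accélération: a(t) = 90·t^4 - 100·t^3 + 36·t^2 + 18·t - 4. La dérivée de l'accélération donne le jerk: j(t) = 360·t^3 - 300·t^2 + 72·t + 18. En prenant d/dt de j(t), nous trouvons s(t) = 1080·t^2 - 600·t + 72. De l'équation du snap s(t) = 1080·t^2 - 600·t + 72, nous substituons t = 3.6140004694926633 pour obtenir s = 12009.4790632770.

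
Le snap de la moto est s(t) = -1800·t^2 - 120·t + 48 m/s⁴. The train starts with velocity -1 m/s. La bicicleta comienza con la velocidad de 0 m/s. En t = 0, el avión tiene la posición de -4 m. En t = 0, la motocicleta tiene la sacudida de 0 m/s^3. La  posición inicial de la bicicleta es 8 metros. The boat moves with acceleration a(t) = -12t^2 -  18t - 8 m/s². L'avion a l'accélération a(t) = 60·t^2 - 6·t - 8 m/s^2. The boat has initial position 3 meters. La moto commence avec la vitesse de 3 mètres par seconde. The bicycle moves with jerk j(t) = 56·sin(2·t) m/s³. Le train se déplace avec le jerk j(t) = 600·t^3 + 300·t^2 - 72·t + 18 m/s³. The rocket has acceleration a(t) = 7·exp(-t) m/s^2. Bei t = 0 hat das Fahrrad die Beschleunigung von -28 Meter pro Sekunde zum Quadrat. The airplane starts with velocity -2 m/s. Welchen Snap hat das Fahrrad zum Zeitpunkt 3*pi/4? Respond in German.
Um dies zu lösen, müssen wir 1 Ableitung unserer Gleichung für den Ruck j(t) = 56·sin(2·t) nehmen. Durch Ableiten von dem Ruck erhalten wir den Snap: s(t) = 112·cos(2·t). Mit s(t) = 112·cos(2·t) und Einsetzen von t = 3*pi/4, finden wir s = 0.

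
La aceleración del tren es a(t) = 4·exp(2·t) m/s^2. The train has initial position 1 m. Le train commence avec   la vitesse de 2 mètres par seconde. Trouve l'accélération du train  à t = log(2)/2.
De l'équation de l'accélération a(t) = 4·exp(2·t), nous substituons t = log(2)/2 pour obtenir a = 8.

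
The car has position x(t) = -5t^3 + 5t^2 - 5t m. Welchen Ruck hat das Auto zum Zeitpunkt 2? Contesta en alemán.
Wir müssen unsere Gleichung für die Position x(t) = -5·t^3 + 5·t^2 - 5·t 3-mal ableiten. Durch Ableiten von der Position erhalten wir die Geschwindigkeit: v(t) = -15·t^2 + 10·t - 5. Mit d/dt von v(t) finden wir a(t) = 10 - 30·t. Mit d/dt von a(t) finden wir j(t) = -30. Mit j(t) = -30 und Einsetzen von t = 2, finden wir j = -30.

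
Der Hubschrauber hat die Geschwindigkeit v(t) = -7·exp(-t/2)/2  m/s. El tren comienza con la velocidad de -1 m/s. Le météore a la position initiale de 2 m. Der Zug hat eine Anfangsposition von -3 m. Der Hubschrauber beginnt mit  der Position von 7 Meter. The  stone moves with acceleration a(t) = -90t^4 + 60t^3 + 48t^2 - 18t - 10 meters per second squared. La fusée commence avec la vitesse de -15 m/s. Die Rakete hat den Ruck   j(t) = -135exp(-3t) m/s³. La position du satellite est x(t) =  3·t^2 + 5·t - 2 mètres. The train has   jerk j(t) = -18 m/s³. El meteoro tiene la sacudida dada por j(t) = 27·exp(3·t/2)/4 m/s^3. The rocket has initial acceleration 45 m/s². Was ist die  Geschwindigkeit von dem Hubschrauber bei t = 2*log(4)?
Aus der Gleichung für die Geschwindigkeit v(t) = -7·exp(-t/2)/2, setzen wir t = 2*log(4) ein und erhalten v = -7/8.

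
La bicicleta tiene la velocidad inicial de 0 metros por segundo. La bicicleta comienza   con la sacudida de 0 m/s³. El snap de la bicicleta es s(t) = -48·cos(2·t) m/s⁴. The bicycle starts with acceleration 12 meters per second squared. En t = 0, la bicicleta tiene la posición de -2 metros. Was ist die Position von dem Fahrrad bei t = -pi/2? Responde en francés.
Nous devons intégrer notre équation du snap s(t) = -48·cos(2·t) 4 fois. En intégrant le snap et en utilisant la condition initiale j(0) = 0, nous obtenons j(t) = -24·sin(2·t). L'intégrale du jerk, avec a(0) = 12, donne l'accélération: a(t) = 12·cos(2·t). En prenant ∫a(t)dt et en appliquant v(0) = 0, nous trouvons v(t) = 6·sin(2·t). La primitive de la vitesse, avec x(0) = -2, donne la position: x(t) = 1 - 3·cos(2·t). En utilisant x(t) = 1 - 3·cos(2·t) et en substituant t = -pi/2, nous trouvons x = 4.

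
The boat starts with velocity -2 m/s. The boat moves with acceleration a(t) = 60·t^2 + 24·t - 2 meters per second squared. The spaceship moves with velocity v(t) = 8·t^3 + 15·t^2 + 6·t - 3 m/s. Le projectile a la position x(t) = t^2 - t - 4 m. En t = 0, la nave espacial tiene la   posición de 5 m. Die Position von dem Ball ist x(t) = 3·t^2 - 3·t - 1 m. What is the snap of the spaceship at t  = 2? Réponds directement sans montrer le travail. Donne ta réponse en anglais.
s(2) = 48.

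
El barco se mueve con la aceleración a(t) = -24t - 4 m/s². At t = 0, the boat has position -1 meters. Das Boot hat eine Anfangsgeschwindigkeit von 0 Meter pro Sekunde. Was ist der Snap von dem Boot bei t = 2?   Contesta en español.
Para resolver esto, necesitamos tomar 2 derivadas de nuestra ecuación de la aceleración a(t) = -24·t - 4. Derivando la aceleración, obtenemos la sacudida: j(t) = -24. Derivando la sacudida, obtenemos el snap: s(t) = 0. Usando s(t) = 0 y sustituyendo t = 2, encontramos s = 0.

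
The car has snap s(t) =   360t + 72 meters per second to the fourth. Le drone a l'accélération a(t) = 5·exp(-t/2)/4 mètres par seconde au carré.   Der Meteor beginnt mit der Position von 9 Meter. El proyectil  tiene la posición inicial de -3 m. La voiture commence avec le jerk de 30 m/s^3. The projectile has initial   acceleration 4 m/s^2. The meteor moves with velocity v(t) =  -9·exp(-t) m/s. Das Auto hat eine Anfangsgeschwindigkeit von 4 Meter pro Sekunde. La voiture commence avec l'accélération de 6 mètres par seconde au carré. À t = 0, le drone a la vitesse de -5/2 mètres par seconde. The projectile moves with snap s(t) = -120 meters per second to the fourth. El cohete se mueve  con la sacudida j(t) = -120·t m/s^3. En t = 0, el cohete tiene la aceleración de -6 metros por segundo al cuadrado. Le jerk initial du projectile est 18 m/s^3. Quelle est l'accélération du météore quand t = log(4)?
Pour résoudre ceci, nous devons prendre 1 dérivée de notre équation de la vitesse v(t) = -9·exp(-t). En prenant d/dt de v(t), nous trouvons a(t) = 9·exp(-t). De l'équation de l'accélération a(t) = 9·exp(-t), nous substituons t = log(4) pour obtenir a = 9/4.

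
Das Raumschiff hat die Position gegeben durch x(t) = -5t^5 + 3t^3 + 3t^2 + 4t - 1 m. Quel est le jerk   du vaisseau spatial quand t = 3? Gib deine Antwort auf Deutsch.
Ausgehend von der Position x(t) = -5·t^5 + 3·t^3 + 3·t^2 + 4·t - 1, nehmen wir 3 Ableitungen. Die Ableitung von der Position ergibt die Geschwindigkeit: v(t) = -25·t^4 + 9·t^2 + 6·t + 4. Durch Ableiten von der Geschwindigkeit erhalten wir die Beschleunigung: a(t) = -100·t^3 + 18·t + 6. Mit d/dt von a(t) finden wir j(t) = 18 - 300·t^2. Mit j(t) = 18 - 300·t^2 und Einsetzen von t = 3, finden wir j = -2682.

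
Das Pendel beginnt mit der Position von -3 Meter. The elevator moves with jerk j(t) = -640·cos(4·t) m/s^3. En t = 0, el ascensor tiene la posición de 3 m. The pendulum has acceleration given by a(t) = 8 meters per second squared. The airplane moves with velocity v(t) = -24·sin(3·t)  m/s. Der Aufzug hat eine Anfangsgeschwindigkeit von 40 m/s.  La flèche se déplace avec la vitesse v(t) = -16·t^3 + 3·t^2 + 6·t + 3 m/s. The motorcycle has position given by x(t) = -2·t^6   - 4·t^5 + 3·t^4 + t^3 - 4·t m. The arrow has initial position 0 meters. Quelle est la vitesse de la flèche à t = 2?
En utilisant v(t) = -16·t^3 + 3·t^2 + 6·t + 3 et en substituant t = 2, nous trouvons v = -101.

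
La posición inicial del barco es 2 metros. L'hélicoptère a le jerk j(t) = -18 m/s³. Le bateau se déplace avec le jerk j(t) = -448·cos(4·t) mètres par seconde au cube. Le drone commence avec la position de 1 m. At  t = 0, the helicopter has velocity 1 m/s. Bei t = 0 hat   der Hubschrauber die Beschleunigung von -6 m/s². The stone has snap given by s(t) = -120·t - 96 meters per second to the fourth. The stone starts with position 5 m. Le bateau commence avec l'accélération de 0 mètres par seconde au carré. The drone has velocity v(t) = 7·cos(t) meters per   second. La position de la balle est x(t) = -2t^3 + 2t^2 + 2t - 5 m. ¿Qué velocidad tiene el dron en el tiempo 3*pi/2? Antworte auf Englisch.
Using v(t) = 7·cos(t) and substituting t = 3*pi/2, we find v = 0.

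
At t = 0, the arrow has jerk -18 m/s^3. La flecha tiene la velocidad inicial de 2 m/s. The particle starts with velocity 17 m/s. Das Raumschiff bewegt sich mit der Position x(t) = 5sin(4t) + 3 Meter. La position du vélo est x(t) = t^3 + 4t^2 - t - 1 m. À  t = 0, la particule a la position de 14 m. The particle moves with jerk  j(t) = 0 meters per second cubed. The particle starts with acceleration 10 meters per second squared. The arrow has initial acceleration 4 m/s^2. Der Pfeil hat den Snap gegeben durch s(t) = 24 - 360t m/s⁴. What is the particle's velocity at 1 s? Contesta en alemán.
Um dies zu lösen, müssen wir 2 Stammfunktionen unserer Gleichung für den Ruck j(t) = 0 finden. Mit ∫j(t)dt und Anwendung von a(0) = 10, finden wir a(t) = 10. Das Integral von der Beschleunigung ist die Geschwindigkeit. Mit v(0) = 17 erhalten wir v(t) = 10·t + 17. Wir haben die Geschwindigkeit v(t) = 10·t + 17. Durch Einsetzen von t = 1: v(1) = 27.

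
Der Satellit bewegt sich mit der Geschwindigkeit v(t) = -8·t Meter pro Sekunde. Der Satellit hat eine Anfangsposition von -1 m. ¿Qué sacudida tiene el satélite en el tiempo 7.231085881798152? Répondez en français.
Pour résoudre ceci, nous devons prendre 2 dérivées de notre équation de la vitesse v(t) = -8·t. La dérivée de la vitesse donne l'accélération: a(t) = -8. La dérivée de l'accélération donne le jerk: j(t) = 0. En utilisant j(t) = 0 et en substituant t = 7.231085881798152, nous trouvons j = 0.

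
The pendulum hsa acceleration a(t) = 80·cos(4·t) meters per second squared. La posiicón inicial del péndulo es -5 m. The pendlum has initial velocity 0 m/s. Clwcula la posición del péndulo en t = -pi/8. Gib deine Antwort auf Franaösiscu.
En partant de l'accélération a(t) = 80·cos(4·t), nous prenons 2 intégrales. L'intégrale de l'accélération est la vitesse. En utilisant v(0) = 0, nous obtenons v(t) = 20·sin(4·t). La primitive de la vitesse est la position. En utilisant x(0) = -5, nous obtenons x(t) = -5·cos(4·t). De l'équation de la position x(t) = -5·cos(4·t), nous substituons t = -pi/8 pour obtenir x = 0.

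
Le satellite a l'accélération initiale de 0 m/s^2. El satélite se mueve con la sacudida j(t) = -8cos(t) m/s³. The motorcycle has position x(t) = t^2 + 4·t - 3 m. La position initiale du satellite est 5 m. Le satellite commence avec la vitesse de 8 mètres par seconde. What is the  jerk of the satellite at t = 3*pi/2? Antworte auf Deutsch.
Mit j(t) = -8·cos(t) und Einsetzen von t = 3*pi/2, finden wir j = 0.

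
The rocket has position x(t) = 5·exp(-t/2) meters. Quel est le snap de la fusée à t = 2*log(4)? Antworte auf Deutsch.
Um dies zu lösen, müssen wir 4 Ableitungen unserer Gleichung für die Position x(t) = 5·exp(-t/2) nehmen. Die Ableitung von der Position ergibt die Geschwindigkeit: v(t) = -5·exp(-t/2)/2. Die Ableitung von der Geschwindigkeit ergibt die Beschleunigung: a(t) = 5·exp(-t/2)/4. Die Ableitung von der Beschleunigung ergibt den Ruck: j(t) = -5·exp(-t/2)/8. Mit d/dt von j(t) finden wir s(t) = 5·exp(-t/2)/16. Wir haben den Snap s(t) = 5·exp(-t/2)/16. Durch Einsetzen von t = 2*log(4): s(2*log(4)) = 5/64.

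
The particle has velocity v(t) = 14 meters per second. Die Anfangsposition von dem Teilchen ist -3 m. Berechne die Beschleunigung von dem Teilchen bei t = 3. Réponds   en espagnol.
Para resolver esto, necesitamos tomar 1 derivada de nuestra ecuación de la velocidad v(t) = 14. La derivada de la velocidad da la aceleración: a(t) = 0. De la ecuación de la aceleración a(t) = 0, sustituimos t = 3 para obtener a = 0.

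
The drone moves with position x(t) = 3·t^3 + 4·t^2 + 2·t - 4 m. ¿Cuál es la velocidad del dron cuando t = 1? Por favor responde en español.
Partiendo de la posición x(t) = 3·t^3 + 4·t^2 + 2·t - 4, tomamos 1 derivada. La derivada de la posición da la velocidad: v(t) = 9·t^2 + 8·t + 2. De la ecuación de la velocidad v(t) = 9·t^2 + 8·t + 2, sustituimos t = 1 para obtener v = 19.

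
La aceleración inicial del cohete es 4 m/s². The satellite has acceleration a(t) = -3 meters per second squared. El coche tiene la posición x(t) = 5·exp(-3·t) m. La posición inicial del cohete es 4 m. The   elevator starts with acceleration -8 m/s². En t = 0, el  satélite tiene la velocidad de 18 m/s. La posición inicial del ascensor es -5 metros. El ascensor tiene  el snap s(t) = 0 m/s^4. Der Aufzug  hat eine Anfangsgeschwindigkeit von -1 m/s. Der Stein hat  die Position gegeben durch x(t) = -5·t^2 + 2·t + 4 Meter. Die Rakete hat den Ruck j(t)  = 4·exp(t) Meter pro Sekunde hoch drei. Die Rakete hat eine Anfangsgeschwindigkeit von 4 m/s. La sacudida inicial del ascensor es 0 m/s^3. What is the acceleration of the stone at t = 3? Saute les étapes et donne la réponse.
The answer is -10.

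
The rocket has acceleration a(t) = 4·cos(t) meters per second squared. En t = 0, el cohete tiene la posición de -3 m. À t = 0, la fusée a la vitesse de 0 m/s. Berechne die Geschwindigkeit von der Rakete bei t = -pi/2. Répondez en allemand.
Um dies zu lösen, müssen wir 1 Stammfunktion unserer Gleichung für die Beschleunigung a(t) = 4·cos(t) finden. Mit ∫a(t)dt und Anwendung von v(0) = 0, finden wir v(t) = 4·sin(t). Wir haben die Geschwindigkeit v(t) = 4·sin(t). Durch Einsetzen von t = -pi/2: v(-pi/2) = -4.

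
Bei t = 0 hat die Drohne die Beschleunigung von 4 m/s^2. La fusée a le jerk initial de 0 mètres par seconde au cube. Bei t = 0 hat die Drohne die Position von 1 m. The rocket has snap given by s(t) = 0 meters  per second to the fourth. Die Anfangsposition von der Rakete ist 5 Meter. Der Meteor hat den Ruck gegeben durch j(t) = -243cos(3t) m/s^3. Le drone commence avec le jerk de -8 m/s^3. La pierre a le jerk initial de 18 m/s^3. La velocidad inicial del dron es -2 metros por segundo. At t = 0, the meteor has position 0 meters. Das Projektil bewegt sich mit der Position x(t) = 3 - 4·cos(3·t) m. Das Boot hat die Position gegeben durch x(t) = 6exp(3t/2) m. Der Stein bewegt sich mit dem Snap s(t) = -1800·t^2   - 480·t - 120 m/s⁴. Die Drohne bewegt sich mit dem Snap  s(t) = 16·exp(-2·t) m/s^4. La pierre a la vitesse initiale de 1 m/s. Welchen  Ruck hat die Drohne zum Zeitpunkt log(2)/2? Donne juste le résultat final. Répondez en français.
j(log(2)/2) = -4.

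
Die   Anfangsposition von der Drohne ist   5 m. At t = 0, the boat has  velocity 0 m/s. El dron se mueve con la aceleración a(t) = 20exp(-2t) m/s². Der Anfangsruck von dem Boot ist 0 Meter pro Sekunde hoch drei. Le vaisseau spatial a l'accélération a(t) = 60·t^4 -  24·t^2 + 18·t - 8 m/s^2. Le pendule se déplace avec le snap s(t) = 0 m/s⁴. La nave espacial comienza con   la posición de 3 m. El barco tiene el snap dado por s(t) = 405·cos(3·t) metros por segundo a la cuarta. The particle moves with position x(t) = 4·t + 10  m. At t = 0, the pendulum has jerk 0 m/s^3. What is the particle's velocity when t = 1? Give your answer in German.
Ausgehend von der Position x(t) = 4·t + 10, nehmen wir 1 Ableitung. Mit d/dt von x(t) finden wir v(t) = 4. Mit v(t) = 4 und Einsetzen von t = 1, finden wir v = 4.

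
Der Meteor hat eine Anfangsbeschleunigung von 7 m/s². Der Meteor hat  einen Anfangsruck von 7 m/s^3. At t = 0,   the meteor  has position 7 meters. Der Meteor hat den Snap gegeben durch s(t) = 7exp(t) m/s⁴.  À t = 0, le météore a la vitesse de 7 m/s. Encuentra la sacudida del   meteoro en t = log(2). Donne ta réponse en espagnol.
Partiendo del snap s(t) = 7·exp(t), tomamos 1 integral. La integral del snap es la sacudida. Usando j(0) = 7, obtenemos j(t) = 7·exp(t). De la ecuación de la sacudida j(t) = 7·exp(t), sustituimos t = log(2) para obtener j = 14.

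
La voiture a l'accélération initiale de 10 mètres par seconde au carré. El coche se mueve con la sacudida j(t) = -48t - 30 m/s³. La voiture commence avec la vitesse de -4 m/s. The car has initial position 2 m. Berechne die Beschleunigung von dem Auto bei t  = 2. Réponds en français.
Pour résoudre ceci, nous devons prendre 1 primitive de notre équation du jerk j(t) = -48·t - 30. La primitive du jerk est l'accélération. En utilisant a(0) = 10, nous obtenons a(t) = -24·t^2 - 30·t + 10. De l'équation de l'accélération a(t) = -24·t^2 - 30·t + 10, nous substituons t = 2 pour obtenir a = -146.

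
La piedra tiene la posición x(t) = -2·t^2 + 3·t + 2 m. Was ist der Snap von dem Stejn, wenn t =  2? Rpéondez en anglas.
To solve this, we need to take 4 derivatives of our position equation x(t) = -2·t^2 + 3·t + 2. Differentiating position, we get velocity: v(t) = 3 - 4·t. Differentiating velocity, we get acceleration: a(t) = -4. Differentiating acceleration, we get jerk: j(t) = 0. Differentiating jerk, we get snap: s(t) = 0. From the given snap equation s(t) = 0, we substitute t = 2 to get s = 0.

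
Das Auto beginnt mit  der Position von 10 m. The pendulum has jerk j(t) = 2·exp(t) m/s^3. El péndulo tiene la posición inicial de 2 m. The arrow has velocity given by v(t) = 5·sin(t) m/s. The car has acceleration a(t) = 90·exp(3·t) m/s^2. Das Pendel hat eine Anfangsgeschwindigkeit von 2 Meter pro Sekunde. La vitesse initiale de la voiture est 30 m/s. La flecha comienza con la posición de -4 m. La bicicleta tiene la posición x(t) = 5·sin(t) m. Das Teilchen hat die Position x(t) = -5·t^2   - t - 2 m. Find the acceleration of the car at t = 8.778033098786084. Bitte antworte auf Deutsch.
Aus der Gleichung für die Beschleunigung a(t) = 90·exp(3·t), setzen wir t = 8.778033098786084 ein und erhalten a = 24603478878377.2.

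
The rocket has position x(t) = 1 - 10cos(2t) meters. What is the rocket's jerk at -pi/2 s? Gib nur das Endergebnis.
The answer is 0.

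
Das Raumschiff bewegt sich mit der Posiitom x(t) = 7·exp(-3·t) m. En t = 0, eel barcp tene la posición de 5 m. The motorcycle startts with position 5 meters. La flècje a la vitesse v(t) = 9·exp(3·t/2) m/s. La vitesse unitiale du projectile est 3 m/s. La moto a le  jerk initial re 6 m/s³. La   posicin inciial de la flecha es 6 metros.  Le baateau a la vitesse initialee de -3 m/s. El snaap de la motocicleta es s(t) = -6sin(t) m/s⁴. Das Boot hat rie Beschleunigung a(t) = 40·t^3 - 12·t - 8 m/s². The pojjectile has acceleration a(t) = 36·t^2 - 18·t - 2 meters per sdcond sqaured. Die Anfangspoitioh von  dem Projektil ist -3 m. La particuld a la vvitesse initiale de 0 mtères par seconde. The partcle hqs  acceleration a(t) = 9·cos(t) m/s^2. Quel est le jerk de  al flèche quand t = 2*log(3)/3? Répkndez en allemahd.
Um dies zu lösen, müssen wir 2 Ableitungen unserer Gleichung für die Geschwindigkeit v(t) = 9·exp(3·t/2) nehmen. Die Ableitung von der Geschwindigkeit ergibt die Beschleunigung: a(t) = 27·exp(3·t/2)/2. Mit d/dt von a(t) finden wir j(t) = 81·exp(3·t/2)/4. Aus der Gleichung für den Ruck j(t) = 81·exp(3·t/2)/4, setzen wir t = 2*log(3)/3 ein und erhalten j = 243/4.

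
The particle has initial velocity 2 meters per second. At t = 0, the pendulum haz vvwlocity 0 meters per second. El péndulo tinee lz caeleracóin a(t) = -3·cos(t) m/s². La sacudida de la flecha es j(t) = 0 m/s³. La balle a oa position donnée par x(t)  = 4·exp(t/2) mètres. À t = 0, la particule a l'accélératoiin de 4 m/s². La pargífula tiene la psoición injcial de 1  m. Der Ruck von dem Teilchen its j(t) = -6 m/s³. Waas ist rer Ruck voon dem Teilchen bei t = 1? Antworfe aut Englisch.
From the given jerk equation j(t) = -6, we substitute t = 1 to get j = -6.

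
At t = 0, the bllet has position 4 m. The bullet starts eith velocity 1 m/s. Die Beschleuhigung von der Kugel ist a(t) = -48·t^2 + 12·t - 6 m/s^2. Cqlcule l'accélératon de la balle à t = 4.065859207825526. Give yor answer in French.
De l'équation de l'accélération a(t) = -48·t^2 + 12·t - 6, nous substituons t = 4.065859207825526 pour obtenir a = -750.707822203355.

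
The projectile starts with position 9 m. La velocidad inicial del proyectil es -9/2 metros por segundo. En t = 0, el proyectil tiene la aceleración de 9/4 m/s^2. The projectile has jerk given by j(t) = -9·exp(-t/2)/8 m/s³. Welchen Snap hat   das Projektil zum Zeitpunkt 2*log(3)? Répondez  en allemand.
Um dies zu lösen, müssen wir 1 Ableitung unserer Gleichung für den Ruck j(t) = -9·exp(-t/2)/8 nehmen. Durch Ableiten von dem Ruck erhalten wir den Snap: s(t) = 9·exp(-t/2)/16. Aus der Gleichung für den Snap s(t) = 9·exp(-t/2)/16, setzen wir t = 2*log(3) ein und erhalten s = 3/16.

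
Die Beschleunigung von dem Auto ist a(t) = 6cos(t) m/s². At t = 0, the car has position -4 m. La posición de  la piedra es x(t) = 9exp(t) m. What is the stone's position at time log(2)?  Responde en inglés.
From the given position equation x(t) = 9·exp(t), we substitute t = log(2) to get x = 18.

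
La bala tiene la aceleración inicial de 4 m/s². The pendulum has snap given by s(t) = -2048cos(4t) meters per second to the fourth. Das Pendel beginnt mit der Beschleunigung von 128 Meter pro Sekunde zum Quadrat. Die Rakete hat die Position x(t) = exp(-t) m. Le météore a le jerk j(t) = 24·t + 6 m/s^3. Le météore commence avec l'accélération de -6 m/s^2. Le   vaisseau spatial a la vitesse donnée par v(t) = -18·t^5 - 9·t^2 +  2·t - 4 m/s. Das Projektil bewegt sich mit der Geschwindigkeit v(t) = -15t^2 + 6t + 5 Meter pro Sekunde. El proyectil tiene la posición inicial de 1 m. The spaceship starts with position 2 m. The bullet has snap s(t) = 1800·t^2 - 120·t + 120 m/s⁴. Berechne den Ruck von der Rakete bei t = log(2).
Ausgehend von der Position x(t) = exp(-t), nehmen wir 3 Ableitungen. Durch Ableiten von der Position erhalten wir die Geschwindigkeit: v(t) = -exp(-t). Durch Ableiten von der Geschwindigkeit erhalten wir die Beschleunigung: a(t) = exp(-t). Die Ableitung von der Beschleunigung ergibt den Ruck: j(t) = -exp(-t). Wir haben den Ruck j(t) = -exp(-t). Durch Einsetzen von t = log(2): j(log(2)) = -1/2.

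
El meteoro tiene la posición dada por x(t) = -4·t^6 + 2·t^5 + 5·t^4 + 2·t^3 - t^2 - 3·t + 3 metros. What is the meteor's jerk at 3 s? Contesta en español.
Debemos derivar nuestra ecuación de la posición x(t) = -4·t^6 + 2·t^5 + 5·t^4 + 2·t^3 - t^2 - 3·t + 3 3 veces. Tomando d/dt de x(t), encontramos v(t) = -24·t^5 + 10·t^4 + 20·t^3 + 6·t^2 - 2·t - 3. Tomando d/dt de v(t), encontramos a(t) = -120·t^4 + 40·t^3 + 60·t^2 + 12·t - 2. Tomando d/dt de a(t), encontramos j(t) = -480·t^3 + 120·t^2 + 120·t + 12. Usando j(t) = -480·t^3 + 120·t^2 + 120·t + 12 y sustituyendo t = 3, encontramos j = -11508.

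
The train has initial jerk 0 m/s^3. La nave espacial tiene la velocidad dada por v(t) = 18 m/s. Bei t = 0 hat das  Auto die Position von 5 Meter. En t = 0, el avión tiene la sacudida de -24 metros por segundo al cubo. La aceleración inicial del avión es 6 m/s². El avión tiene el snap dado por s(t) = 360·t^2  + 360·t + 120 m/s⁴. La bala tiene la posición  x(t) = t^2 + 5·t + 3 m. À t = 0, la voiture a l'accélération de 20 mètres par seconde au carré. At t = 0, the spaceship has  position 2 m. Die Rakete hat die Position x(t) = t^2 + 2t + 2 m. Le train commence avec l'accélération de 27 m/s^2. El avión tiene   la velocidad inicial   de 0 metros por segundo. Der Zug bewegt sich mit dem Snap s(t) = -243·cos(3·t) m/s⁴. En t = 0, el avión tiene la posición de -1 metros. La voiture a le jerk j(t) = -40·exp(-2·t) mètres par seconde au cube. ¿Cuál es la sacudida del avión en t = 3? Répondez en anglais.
We need to integrate our snap equation s(t) = 360·t^2 + 360·t + 120 1 time. The antiderivative of snap, with j(0) = -24, gives jerk: j(t) = 120·t^3 + 180·t^2 + 120·t - 24. We have jerk j(t) = 120·t^3 + 180·t^2 + 120·t - 24. Substituting t = 3: j(3) = 5196.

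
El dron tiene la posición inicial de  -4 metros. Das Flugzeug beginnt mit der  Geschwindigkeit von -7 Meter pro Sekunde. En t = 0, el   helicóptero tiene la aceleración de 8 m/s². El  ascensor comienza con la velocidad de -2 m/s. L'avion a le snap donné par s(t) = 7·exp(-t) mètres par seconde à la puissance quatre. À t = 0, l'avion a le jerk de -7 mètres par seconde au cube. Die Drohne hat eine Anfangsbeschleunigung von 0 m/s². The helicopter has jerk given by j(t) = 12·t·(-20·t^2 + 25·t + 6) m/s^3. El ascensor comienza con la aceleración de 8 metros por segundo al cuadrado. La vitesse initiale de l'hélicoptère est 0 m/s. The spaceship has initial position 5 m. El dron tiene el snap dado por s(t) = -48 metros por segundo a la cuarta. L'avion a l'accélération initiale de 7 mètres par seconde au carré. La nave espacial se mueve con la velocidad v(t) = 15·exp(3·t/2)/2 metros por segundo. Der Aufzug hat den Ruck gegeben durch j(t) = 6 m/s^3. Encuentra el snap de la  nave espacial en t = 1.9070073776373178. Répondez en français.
Pour résoudre ceci, nous devons prendre 3 dérivées de notre équation de la vitesse v(t) = 15·exp(3·t/2)/2. En prenant d/dt de v(t), nous trouvons a(t) = 45·exp(3·t/2)/4. En prenant d/dt de a(t), nous trouvons j(t) = 135·exp(3·t/2)/8. En prenant d/dt de j(t), nous trouvons s(t) = 405·exp(3·t/2)/16. En utilisant s(t) = 405·exp(3·t/2)/16 et en substituant t = 1.9070073776373178, nous trouvons s = 442.220847081502.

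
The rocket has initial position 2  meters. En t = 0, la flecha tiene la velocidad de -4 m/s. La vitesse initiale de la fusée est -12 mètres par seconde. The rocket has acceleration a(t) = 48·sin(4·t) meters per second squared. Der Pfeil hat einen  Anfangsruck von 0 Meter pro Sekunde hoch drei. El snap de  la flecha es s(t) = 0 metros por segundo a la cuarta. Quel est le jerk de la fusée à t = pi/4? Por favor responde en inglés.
We must differentiate our acceleration equation a(t) = 48·sin(4·t) 1 time. The derivative of acceleration gives jerk: j(t) = 192·cos(4·t). From the given jerk equation j(t) = 192·cos(4·t), we substitute t = pi/4 to get j = -192.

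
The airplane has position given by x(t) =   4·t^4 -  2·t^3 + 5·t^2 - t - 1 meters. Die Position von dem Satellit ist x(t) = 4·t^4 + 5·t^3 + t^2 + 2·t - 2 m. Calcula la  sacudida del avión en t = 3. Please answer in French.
En partant de la position x(t) = 4·t^4 - 2·t^3 + 5·t^2 - t - 1, nous prenons 3 dérivées. La dérivée de la position donne la vitesse: v(t) = 16·t^3 - 6·t^2 + 10·t - 1. En dérivant la vitesse, nous obtenons l'accélération: a(t) = 48·t^2 - 12·t + 10. En dérivant l'accélération, nous obtenons le jerk: j(t) = 96·t - 12. Nous avons le jerk j(t) = 96·t - 12. En substituant t = 3: j(3) = 276.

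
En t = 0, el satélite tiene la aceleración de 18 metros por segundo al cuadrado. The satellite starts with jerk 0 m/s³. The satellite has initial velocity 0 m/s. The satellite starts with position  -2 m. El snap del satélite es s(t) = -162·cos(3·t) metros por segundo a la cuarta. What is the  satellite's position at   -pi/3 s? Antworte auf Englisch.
We must find the integral of our snap equation s(t) = -162·cos(3·t) 4 times. The antiderivative of snap, with j(0) = 0, gives jerk: j(t) = -54·sin(3·t). The antiderivative of jerk is acceleration. Using a(0) = 18, we get a(t) = 18·cos(3·t). Taking ∫a(t)dt and applying v(0) = 0, we find v(t) = 6·sin(3·t). Integrating velocity and using the initial condition x(0) = -2, we get x(t) = -2·cos(3·t). From the given position equation x(t) = -2·cos(3·t), we substitute t = -pi/3 to get x = 2.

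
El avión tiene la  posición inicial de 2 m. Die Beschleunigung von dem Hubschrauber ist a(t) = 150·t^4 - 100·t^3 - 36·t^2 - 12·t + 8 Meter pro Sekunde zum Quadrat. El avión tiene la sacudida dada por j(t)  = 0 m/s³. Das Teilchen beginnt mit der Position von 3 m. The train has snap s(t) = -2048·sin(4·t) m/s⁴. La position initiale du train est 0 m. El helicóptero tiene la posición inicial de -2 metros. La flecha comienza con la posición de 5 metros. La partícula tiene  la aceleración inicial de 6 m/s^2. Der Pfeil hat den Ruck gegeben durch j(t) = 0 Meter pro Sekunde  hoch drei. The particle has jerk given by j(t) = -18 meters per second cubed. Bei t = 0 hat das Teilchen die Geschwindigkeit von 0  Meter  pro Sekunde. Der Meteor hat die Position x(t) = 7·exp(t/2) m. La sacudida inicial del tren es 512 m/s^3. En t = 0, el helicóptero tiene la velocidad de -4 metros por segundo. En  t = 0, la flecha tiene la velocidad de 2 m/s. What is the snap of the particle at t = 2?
To solve this, we need to take 1 derivative of our jerk equation j(t) = -18. Differentiating jerk, we get snap: s(t) = 0. From the given snap equation s(t) = 0, we substitute t = 2 to get s = 0.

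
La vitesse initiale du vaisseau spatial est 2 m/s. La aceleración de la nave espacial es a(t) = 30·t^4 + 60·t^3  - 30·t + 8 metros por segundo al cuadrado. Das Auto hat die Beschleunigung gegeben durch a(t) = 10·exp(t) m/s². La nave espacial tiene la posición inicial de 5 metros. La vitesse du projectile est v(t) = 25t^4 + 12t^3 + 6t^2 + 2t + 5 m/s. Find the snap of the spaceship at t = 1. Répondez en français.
Pour résoudre ceci, nous devons prendre 2 dérivées de notre équation de l'accélération a(t) = 30·t^4 + 60·t^3 - 30·t + 8. En prenant d/dt de a(t), nous trouvons j(t) = 120·t^3 + 180·t^2 - 30. En prenant d/dt de j(t), nous trouvons s(t) = 360·t^2 + 360·t. Nous avons le snap s(t) = 360·t^2 + 360·t. En substituant t = 1: s(1) = 720.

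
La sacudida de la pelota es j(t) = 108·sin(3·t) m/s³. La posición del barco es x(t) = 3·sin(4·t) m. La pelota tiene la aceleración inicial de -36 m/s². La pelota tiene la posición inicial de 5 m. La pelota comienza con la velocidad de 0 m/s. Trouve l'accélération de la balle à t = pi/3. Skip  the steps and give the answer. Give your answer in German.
a(pi/3) = 36.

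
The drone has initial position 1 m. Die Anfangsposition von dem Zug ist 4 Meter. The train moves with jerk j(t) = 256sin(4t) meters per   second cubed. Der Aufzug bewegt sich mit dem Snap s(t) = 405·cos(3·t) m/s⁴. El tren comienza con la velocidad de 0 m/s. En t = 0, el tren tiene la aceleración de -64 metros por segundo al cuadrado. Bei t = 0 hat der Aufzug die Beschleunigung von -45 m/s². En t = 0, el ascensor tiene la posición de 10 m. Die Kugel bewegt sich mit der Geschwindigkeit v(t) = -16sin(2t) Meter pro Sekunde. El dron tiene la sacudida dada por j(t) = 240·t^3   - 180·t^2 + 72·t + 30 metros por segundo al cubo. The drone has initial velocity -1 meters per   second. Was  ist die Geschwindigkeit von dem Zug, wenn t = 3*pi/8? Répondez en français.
Pour résoudre ceci, nous devons prendre 2 intégrales de notre équation du jerk j(t) = 256·sin(4·t). La primitive du jerk est l'accélération. En utilisant a(0) = -64, nous obtenons a(t) = -64·cos(4·t). En intégrant l'accélération et en utilisant la condition initiale v(0) = 0, nous obtenons v(t) = -16·sin(4·t). De l'équation de la vitesse v(t) = -16·sin(4·t), nous substituons t = 3*pi/8 pour obtenir v = 16.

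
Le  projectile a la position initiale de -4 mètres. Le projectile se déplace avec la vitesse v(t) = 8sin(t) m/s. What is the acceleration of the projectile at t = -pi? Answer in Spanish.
Para resolver esto, necesitamos tomar 1 derivada de nuestra ecuación de la velocidad v(t) = 8·sin(t). La derivada de la velocidad da la aceleración: a(t) = 8·cos(t). Tenemos la aceleración a(t) = 8·cos(t). Sustituyendo t = -pi: a(-pi) = -8.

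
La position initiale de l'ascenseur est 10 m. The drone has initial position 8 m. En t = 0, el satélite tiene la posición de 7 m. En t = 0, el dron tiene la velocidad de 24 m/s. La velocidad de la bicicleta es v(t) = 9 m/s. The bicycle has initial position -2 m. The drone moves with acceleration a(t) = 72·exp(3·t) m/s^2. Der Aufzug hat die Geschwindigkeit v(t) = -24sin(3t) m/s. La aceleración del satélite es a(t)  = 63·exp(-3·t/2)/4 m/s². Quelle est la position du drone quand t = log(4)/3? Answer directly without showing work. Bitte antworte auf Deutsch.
Die Position bei t = log(4)/3 ist x = 32.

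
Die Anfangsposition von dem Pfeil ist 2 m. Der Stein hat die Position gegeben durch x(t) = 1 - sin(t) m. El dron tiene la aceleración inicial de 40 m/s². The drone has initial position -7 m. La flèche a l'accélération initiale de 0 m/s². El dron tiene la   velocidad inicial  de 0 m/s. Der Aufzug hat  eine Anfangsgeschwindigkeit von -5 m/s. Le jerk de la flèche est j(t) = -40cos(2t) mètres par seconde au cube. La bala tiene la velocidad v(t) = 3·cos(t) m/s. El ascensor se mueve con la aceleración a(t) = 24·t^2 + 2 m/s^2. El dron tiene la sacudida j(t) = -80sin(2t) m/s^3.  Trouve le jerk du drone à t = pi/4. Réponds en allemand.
Mit j(t) = -80·sin(2·t) und Einsetzen von t = pi/4, finden wir j = -80.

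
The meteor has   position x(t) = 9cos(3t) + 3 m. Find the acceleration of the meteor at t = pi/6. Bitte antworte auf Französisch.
En partant de la position x(t) = 9·cos(3·t) + 3, nous prenons 2 dérivées. La dérivée de la position donne la vitesse: v(t) = -27·sin(3·t). La dérivée de la vitesse donne l'accélération: a(t) = -81·cos(3·t). De l'équation de l'accélération a(t) = -81·cos(3·t), nous substituons t = pi/6 pour obtenir a = 0.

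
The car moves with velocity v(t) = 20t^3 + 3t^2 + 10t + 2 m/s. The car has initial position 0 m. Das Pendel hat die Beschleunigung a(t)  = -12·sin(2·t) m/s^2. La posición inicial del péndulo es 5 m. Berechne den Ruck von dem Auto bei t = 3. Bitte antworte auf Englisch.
Starting from velocity v(t) = 20·t^3 + 3·t^2 + 10·t + 2, we take 2 derivatives. The derivative of velocity gives acceleration: a(t) = 60·t^2 + 6·t + 10. The derivative of acceleration gives jerk: j(t) = 120·t + 6. We have jerk j(t) = 120·t + 6. Substituting t = 3: j(3) = 366.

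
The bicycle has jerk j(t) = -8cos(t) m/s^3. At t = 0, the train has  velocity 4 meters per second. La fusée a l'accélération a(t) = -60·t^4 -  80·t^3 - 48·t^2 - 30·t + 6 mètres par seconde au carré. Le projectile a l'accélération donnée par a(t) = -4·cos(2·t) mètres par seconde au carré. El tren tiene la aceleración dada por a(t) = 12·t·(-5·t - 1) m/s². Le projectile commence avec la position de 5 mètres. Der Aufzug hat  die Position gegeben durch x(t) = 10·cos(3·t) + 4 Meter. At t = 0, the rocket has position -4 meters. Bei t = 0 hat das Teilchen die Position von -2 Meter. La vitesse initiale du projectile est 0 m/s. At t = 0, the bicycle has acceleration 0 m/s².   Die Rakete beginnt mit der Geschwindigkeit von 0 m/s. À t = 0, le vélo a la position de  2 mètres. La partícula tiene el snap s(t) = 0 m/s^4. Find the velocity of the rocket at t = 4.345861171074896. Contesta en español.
Partiendo de la aceleración a(t) = -60·t^4 - 80·t^3 - 48·t^2 - 30·t + 6, tomamos 1 integral. Tomando ∫a(t)dt y aplicando v(0) = 0, encontramos v(t) = t·(-12·t^4 - 20·t^3 - 16·t^2 - 15·t + 6). Tenemos la velocidad v(t) = t·(-12·t^4 - 20·t^3 - 16·t^2 - 15·t + 6). Sustituyendo t = 4.345861171074896: v(4.345861171074896) = -27306.5138891409.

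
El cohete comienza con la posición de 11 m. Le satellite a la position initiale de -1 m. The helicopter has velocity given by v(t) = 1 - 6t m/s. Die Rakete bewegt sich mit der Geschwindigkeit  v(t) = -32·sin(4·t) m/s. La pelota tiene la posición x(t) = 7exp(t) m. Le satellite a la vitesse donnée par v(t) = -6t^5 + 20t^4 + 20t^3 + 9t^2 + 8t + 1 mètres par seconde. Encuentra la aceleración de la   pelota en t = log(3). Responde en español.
Para resolver esto, necesitamos tomar 2 derivadas de nuestra ecuación de la posición x(t) = 7·exp(t). Tomando d/dt de x(t), encontramos v(t) = 7·exp(t). La derivada de la velocidad da la aceleración: a(t) = 7·exp(t). Tenemos la aceleración a(t) = 7·exp(t). Sustituyendo t = log(3): a(log(3)) = 21.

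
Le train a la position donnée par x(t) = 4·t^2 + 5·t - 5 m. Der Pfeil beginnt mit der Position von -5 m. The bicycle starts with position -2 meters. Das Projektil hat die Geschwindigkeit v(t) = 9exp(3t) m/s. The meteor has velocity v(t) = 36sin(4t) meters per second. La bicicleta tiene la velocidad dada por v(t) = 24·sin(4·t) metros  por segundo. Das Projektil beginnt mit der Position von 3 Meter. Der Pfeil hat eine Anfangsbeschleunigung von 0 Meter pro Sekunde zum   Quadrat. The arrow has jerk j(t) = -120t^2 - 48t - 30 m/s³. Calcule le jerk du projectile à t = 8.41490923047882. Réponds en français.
Pour résoudre ceci, nous devons prendre 2 dérivées de notre équation de la vitesse v(t) = 9·exp(3·t). En dérivant la vitesse, nous obtenons l'accélération: a(t) = 27·exp(3·t). La dérivée de l'accélération donne le jerk: j(t) = 81·exp(3·t). En utilisant j(t) = 81·exp(3·t) et en substituant t = 8.41490923047882, nous trouvons j = 7449565661188.75.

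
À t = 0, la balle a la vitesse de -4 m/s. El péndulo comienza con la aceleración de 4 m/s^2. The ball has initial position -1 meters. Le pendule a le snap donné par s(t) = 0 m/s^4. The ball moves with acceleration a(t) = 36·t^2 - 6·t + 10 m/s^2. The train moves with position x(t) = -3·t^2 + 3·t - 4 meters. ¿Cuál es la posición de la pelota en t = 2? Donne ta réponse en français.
En partant de l'accélération a(t) = 36·t^2 - 6·t + 10, nous prenons 2 primitives. La primitive de l'accélération, avec v(0) = -4, donne la vitesse: v(t) = 12·t^3 - 3·t^2 + 10·t - 4. La primitive de la vitesse est la position. En utilisant x(0) = -1, nous obtenons x(t) = 3·t^4 - t^3 + 5·t^2 - 4·t - 1. De l'équation de la position x(t) = 3·t^4 - t^3 + 5·t^2 - 4·t - 1, nous substituons t = 2 pour obtenir x = 51.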